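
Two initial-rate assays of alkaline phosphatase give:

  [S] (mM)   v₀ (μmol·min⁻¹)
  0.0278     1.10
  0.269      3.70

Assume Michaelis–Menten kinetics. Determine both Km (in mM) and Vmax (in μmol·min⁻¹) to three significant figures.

Km = 0.101 mM; Vmax = 5.09 μmol·min⁻¹

In reciprocal form, 1/v = (Km/Vmax)·(1/[S]) + 1/Vmax. The two points give (1/[S], 1/v) = (35.97, 0.9091) and (3.717, 0.2703).
Slope = (0.9091 − 0.2703)/(35.97 − 3.717) = 0.01981; intercept = 0.9091 − 0.01981×35.97 = 0.1966.
Vmax = 1/intercept = 5.09 μmol·min⁻¹; Km = slope × Vmax = 0.01981 × 5.09 = 0.101 mM.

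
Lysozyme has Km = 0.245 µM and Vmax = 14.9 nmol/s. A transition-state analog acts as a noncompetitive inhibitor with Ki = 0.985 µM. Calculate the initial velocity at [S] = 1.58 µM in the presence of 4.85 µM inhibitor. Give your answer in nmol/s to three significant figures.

With α = 1 + [I]/Ki = 1 + 4.85/0.985 = 5.924, the noncompetitive rate law is v = (Vmax/α)·[S] / (Km + [S]).
v = (14.9/5.924)×1.58 / (0.245 + 1.58) = 3.974/1.825 = 2.18 nmol/s.

2.18 nmol/s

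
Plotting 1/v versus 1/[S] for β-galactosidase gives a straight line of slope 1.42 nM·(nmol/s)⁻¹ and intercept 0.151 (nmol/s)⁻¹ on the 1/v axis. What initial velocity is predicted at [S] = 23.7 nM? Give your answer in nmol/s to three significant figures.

4.74 nmol/s

The y-intercept is 1/Vmax, so Vmax = 1/0.151 = 6.62 nmol/s.
The slope is Km/Vmax, so Km = 1.42 × 6.62 = 9.40 nM.
Then v = 6.62 × 23.7/(9.40 + 23.7) = 4.74 nmol/s.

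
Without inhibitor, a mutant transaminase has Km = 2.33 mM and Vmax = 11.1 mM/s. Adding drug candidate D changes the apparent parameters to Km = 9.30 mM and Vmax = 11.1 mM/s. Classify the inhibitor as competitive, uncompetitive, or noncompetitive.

Km increases (2.33 → 9.30 mM) while Vmax is unchanged — the hallmark of competitive inhibition.

competitive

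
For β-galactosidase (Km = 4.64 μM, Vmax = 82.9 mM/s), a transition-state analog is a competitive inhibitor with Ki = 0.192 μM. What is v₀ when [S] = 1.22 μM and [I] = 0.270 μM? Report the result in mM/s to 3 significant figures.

8.17 mM/s

With α = 1 + [I]/Ki = 1 + 0.270/0.192 = 2.406, the competitive rate law is v = Vmax[S] / (αKm + [S]).
v = 82.9×1.22 / (2.406×4.64 + 1.22) = 101.1/12.38 = 8.17 mM/s.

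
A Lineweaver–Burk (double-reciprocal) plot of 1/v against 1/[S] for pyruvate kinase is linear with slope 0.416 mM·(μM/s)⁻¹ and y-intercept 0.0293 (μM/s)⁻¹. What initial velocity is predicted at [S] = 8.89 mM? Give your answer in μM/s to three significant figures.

The y-intercept is 1/Vmax, so Vmax = 1/0.0293 = 34.1 μM/s.
The slope is Km/Vmax, so Km = 0.416 × 34.1 = 14.2 mM.
Then v = 34.1 × 8.89/(14.2 + 8.89) = 13.1 μM/s.

13.1 μM/s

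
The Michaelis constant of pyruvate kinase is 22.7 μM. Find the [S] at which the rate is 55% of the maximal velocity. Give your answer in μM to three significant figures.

27.7 μM

v/Vmax = [S]/(Km+[S]) = 0.55, so [S] = Km·0.55/(1 − 0.55) = 22.7 × 1.222.
[S] = 27.7 μM.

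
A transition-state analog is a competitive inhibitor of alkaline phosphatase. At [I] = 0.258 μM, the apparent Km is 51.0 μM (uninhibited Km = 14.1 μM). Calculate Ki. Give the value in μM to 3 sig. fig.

Competitive: Km,app = α·Km with α = 1 + [I]/Ki.
α = Km,app/Km = 51.0/14.1 = 3.617.
Since α = 1 + [I]/Ki, [I]/Ki = 3.617 − 1 = 2.617 and Ki = 0.258/2.617 = 0.0986 μM.

0.0986 μM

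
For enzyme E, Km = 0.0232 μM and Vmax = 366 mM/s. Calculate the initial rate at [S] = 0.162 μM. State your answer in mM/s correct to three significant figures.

320 mM/s

v = Vmax·[S]/(Km + [S]) = 366 × 0.162 / (0.0232 + 0.162)
  = 59.29 / 0.1852 = 320 mM/s.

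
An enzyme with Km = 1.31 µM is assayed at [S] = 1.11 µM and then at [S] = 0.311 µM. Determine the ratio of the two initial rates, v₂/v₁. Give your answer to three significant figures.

The fractional saturations are [S]/(Km+[S]) = 1.11/2.420 = 0.4587 and 0.311/1.621 = 0.1919.
v₂/v₁ is just their ratio: 0.1919/0.4587 = 0.418.

0.418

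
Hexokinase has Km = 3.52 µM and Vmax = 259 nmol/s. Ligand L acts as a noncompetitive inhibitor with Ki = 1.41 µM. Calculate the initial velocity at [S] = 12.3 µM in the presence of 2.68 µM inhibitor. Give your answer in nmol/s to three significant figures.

With α = 1 + [I]/Ki = 1 + 2.68/1.41 = 2.901, the noncompetitive rate law is v = (Vmax/α)·[S] / (Km + [S]).
v = (259/2.901)×12.3 / (3.52 + 12.3) = 1098/15.82 = 69.4 nmol/s.

69.4 nmol/s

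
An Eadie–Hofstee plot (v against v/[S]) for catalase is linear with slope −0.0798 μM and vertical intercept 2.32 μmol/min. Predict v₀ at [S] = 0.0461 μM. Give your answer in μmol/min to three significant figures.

0.849 μmol/min

In the Eadie–Hofstee form v = Vmax − Km·(v/[S]), the slope is −Km and the intercept is Vmax, so Km = 0.0798 μM and Vmax = 2.32 μmol/min.
v = 2.32 × 0.0461/(0.0798 + 0.0461) = 0.849 μmol/min.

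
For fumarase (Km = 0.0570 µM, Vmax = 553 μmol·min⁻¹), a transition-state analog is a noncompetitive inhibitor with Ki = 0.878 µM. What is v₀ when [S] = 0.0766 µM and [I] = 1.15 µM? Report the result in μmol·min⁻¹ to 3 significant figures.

137 μmol·min⁻¹

With α = 1 + [I]/Ki = 1 + 1.15/0.878 = 2.310, the noncompetitive rate law is v = (Vmax/α)·[S] / (Km + [S]).
v = (553/2.310)×0.0766 / (0.0570 + 0.0766) = 18.34/0.1336 = 137 μmol·min⁻¹.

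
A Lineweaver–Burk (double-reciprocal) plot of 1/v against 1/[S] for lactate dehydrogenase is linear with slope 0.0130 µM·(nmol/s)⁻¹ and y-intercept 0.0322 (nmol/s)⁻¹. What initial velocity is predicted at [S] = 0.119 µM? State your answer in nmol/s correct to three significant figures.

7.07 nmol/s

The y-intercept is 1/Vmax, so Vmax = 1/0.0322 = 31.1 nmol/s.
The slope is Km/Vmax, so Km = 0.0130 × 31.1 = 0.404 µM.
Then v = 31.1 × 0.119/(0.404 + 0.119) = 7.07 nmol/s.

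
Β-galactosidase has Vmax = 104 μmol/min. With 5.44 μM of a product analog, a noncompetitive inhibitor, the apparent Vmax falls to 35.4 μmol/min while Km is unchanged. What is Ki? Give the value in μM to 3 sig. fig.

2.81 μM

Noncompetitive: Vmax,app = Vmax/α with α = 1 + [I]/Ki.
α = Vmax/Vmax,app = 104/35.4 = 2.938.
Since α = 1 + [I]/Ki, [I]/Ki = 2.938 − 1 = 1.938 and Ki = 5.44/1.938 = 2.81 μM.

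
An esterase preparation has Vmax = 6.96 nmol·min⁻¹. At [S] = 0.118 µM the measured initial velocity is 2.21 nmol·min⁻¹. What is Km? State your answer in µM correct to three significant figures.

0.254 µM

From v = Vmax[S]/(Km+[S]), Km = [S](Vmax − v)/v.
Km = 0.118 × (6.96 − 2.21) / 2.21 = 0.5605/2.21 = 0.254 µM.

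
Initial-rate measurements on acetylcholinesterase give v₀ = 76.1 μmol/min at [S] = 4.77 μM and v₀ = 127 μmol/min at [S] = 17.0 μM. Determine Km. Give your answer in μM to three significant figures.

In reciprocal form, 1/v = (Km/Vmax)·(1/[S]) + 1/Vmax. The two points give (1/[S], 1/v) = (0.2096, 0.01314) and (0.05882, 0.007874).
Slope = (0.01314 − 0.007874)/(0.2096 − 0.05882) = 0.03492; intercept = 0.01314 − 0.03492×0.2096 = 0.005820.
Vmax = 1/intercept = 172 μmol/min; Km = slope × Vmax = 0.03492 × 172 = 6.00 μM.

6.00 μM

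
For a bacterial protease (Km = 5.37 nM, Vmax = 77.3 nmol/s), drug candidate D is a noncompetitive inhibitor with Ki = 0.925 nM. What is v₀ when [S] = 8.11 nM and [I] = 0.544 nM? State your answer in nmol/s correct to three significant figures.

α = 1 + [I]/Ki = 1 + 0.544/0.925 = 1.588.
For a noncompetitive inhibitor, Vmax is reduced to Vmax/α while Km is unchanged: Km,app = 5.37 nM, Vmax,app = 48.7 nmol/s.
v = Vmax,app·[S]/(Km,app + [S]) = 48.7 × 8.11/(5.37 + 8.11) = 29.3 nmol/s.

29.3 nmol/s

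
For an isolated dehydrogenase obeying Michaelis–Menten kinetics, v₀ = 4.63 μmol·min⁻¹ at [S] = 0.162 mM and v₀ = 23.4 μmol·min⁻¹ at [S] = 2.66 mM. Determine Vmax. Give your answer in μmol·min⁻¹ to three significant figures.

From v = Vmax[S]/(Km+[S]), each point gives Vmax = v(Km+[S])/[S].
Equating: 4.63(Km+0.162)/0.162 = 23.4(Km+2.66)/2.66.
28.58·Km + 4.63 = 8.797·Km + 23.4, so (28.58 − 8.797)·Km = 23.4 − 4.63.
Km = 18.77/19.78 = 0.949 mM; then Vmax = 4.63(0.949+0.162)/0.162 = 31.7 μmol·min⁻¹.

31.7 μmol·min⁻¹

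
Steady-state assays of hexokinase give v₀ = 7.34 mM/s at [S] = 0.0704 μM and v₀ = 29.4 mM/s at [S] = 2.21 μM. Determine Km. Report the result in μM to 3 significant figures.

From v = Vmax[S]/(Km+[S]), each point gives Vmax = v(Km+[S])/[S].
Equating: 7.34(Km+0.0704)/0.0704 = 29.4(Km+2.21)/2.21.
104.3·Km + 7.34 = 13.30·Km + 29.4, so (104.3 − 13.30)·Km = 29.4 − 7.34.
Km = 22.06/90.96 = 0.243 μM; then Vmax = 7.34(0.243+0.0704)/0.0704 = 32.6 mM/s.

0.243 μM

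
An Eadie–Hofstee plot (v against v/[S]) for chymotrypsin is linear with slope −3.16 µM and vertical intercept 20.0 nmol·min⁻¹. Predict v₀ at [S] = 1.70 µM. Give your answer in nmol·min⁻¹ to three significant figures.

7.00 nmol·min⁻¹

In the Eadie–Hofstee form v = Vmax − Km·(v/[S]), the slope is −Km and the intercept is Vmax, so Km = 3.16 µM and Vmax = 20.0 nmol·min⁻¹.
v = 20.0 × 1.70/(3.16 + 1.70) = 7.00 nmol·min⁻¹.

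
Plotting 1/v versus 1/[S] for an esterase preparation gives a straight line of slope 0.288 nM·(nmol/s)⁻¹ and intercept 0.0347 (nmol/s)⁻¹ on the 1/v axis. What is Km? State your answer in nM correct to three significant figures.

y-intercept = 1/Vmax ⇒ Vmax = 28.8 nmol/s; slope = Km/Vmax ⇒ Km = slope × Vmax.
Km = 0.288 × 28.8 = 8.30 nM.

8.30 nM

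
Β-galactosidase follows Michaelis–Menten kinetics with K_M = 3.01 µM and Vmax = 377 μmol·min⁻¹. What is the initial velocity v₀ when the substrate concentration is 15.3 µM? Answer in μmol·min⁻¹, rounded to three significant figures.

315 μmol·min⁻¹

[S]/(Km+[S]) = 15.3/18.31 = 0.8356, the fractional saturation.
v = 0.8356 × Vmax = 0.8356 × 377 = 315 μmol·min⁻¹.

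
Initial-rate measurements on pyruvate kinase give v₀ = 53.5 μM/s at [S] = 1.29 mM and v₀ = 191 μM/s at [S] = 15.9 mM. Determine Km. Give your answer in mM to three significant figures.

4.67 mM

From v = Vmax[S]/(Km+[S]), each point gives Vmax = v(Km+[S])/[S].
Equating: 53.5(Km+1.29)/1.29 = 191(Km+15.9)/15.9.
41.47·Km + 53.5 = 12.01·Km + 191, so (41.47 − 12.01)·Km = 191 − 53.5.
Km = 137.5/29.46 = 4.67 mM; then Vmax = 53.5(4.67+1.29)/1.29 = 247 μM/s.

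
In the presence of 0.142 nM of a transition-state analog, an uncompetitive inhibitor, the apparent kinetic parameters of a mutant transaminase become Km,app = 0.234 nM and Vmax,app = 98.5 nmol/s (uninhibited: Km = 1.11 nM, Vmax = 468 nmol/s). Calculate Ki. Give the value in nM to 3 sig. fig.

0.0379 nM

Uncompetitive: Vmax,app = Vmax/α (and Km,app = Km/α) with α = 1 + [I]/Ki.
α = Vmax/Vmax,app = 468/98.5 = 4.751.
Since α = 1 + [I]/Ki, [I]/Ki = 4.751 − 1 = 3.751 and Ki = 0.142/3.751 = 0.0379 nM.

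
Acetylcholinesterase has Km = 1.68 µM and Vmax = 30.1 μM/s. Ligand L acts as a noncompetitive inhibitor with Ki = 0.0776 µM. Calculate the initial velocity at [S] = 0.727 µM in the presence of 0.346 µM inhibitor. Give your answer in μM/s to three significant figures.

With α = 1 + [I]/Ki = 1 + 0.346/0.0776 = 5.459, the noncompetitive rate law is v = (Vmax/α)·[S] / (Km + [S]).
v = (30.1/5.459)×0.727 / (1.68 + 0.727) = 4.009/2.407 = 1.67 μM/s.

1.67 μM/s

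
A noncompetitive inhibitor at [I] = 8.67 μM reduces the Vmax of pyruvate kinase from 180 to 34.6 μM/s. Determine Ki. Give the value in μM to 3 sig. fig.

Noncompetitive: Vmax,app = Vmax/α with α = 1 + [I]/Ki.
α = Vmax/Vmax,app = 180/34.6 = 5.202.
Ki = [I]/(α − 1) = 8.67/4.202 = 2.06 μM.

2.06 μM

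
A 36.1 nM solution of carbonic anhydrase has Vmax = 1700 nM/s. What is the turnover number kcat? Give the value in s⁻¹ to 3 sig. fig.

kcat = Vmax/[E]total = 1700 nM/s / 36.1 nM = 47.1 s⁻¹.

47.1 s⁻¹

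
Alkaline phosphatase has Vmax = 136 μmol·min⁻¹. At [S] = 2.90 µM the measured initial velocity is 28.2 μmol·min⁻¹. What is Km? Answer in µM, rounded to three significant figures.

v/Vmax = 28.2/136 = 0.2074 = [S]/(Km+[S]).
So Km + [S] = [S]/0.2074 = 13.99 µM, giving Km = 13.99 − 2.90 = 11.1 µM.

11.1 µM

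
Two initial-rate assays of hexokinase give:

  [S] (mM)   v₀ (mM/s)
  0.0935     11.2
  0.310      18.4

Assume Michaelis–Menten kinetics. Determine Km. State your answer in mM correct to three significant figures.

From v = Vmax[S]/(Km+[S]), each point gives Vmax = v(Km+[S])/[S].
Equating: 11.2(Km+0.0935)/0.0935 = 18.4(Km+0.310)/0.310.
119.8·Km + 11.2 = 59.35·Km + 18.4, so (119.8 − 59.35)·Km = 18.4 − 11.2.
Km = 7.200/60.43 = 0.119 mM; then Vmax = 11.2(0.119+0.0935)/0.0935 = 25.5 mM/s.

0.119 mM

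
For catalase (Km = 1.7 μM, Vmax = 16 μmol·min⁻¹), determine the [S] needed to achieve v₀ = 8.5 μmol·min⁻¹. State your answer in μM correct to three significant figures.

The required fractional saturation is v/Vmax = 8.5/16 = 0.5312.
Then [S]/(Km+[S]) = 0.5312 ⇒ [S] = 1.7 × 0.5312/(1 − 0.5312) = 1.93 μM.

1.93 μM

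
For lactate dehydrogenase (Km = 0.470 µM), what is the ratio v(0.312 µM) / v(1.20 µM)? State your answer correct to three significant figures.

0.555

The fractional saturations are [S]/(Km+[S]) = 1.20/1.670 = 0.7186 and 0.312/0.7820 = 0.3990.
v₂/v₁ is just their ratio: 0.3990/0.7186 = 0.555.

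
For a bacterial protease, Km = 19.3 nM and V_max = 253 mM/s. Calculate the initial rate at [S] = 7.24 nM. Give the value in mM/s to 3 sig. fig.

v = Vmax·[S]/(Km + [S]) = 253 × 7.24 / (19.3 + 7.24)
  = 1832 / 26.54 = 69.0 mM/s.

69.0 mM/s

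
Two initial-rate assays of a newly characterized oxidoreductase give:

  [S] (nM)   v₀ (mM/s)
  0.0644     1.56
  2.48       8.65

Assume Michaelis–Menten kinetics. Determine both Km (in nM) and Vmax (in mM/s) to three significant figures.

In reciprocal form, 1/v = (Km/Vmax)·(1/[S]) + 1/Vmax. The two points give (1/[S], 1/v) = (15.53, 0.6410) and (0.4032, 0.1156).
Slope = (0.6410 − 0.1156)/(15.53 − 0.4032) = 0.03474; intercept = 0.6410 − 0.03474×15.53 = 0.1016.
Vmax = 1/intercept = 9.84 mM/s; Km = slope × Vmax = 0.03474 × 9.84 = 0.342 nM.

Km = 0.342 nM; Vmax = 9.84 mM/s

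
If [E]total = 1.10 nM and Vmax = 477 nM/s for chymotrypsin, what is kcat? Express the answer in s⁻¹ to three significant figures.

434 s⁻¹

kcat = Vmax/[E]total = 477 nM/s / 1.10 nM = 434 s⁻¹.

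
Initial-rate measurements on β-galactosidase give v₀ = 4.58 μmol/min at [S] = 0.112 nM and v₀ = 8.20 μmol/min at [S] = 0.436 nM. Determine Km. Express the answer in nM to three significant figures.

In reciprocal form, 1/v = (Km/Vmax)·(1/[S]) + 1/Vmax. The two points give (1/[S], 1/v) = (8.929, 0.2183) and (2.294, 0.1220).
Slope = (0.2183 − 0.1220)/(8.929 − 2.294) = 0.01453; intercept = 0.2183 − 0.01453×8.929 = 0.08863.
Vmax = 1/intercept = 11.3 μmol/min; Km = slope × Vmax = 0.01453 × 11.3 = 0.164 nM.

0.164 nM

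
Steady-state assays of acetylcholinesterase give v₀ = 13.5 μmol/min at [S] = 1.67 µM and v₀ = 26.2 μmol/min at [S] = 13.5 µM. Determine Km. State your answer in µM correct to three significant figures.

From v = Vmax[S]/(Km+[S]), each point gives Vmax = v(Km+[S])/[S].
Equating: 13.5(Km+1.67)/1.67 = 26.2(Km+13.5)/13.5.
8.084·Km + 13.5 = 1.941·Km + 26.2, so (8.084 − 1.941)·Km = 26.2 − 13.5.
Km = 12.70/6.143 = 2.07 µM; then Vmax = 13.5(2.07+1.67)/1.67 = 30.2 μmol/min.

2.07 µM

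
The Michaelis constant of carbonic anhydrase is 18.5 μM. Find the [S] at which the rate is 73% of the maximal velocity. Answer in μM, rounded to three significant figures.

50.0 μM

v/Vmax = [S]/(Km+[S]) = 0.73, so [S] = Km·0.73/(1 − 0.73) = 18.5 × 2.704.
[S] = 50.0 μM.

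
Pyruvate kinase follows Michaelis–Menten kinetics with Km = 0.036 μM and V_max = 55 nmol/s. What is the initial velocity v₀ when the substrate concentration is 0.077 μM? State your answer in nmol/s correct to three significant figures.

37.5 nmol/s

v = Vmax·[S]/(Km + [S]) = 55 × 0.077 / (0.036 + 0.077)
  = 4.235 / 0.1130 = 37.5 nmol/s.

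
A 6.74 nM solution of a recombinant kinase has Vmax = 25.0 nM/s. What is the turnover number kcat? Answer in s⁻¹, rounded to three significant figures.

3.71 s⁻¹

kcat = Vmax/[E]total = 25.0 nM/s / 6.74 nM = 3.71 s⁻¹.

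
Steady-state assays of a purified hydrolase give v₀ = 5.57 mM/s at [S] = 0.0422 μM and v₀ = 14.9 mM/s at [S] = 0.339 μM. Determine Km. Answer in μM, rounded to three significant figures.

0.106 μM

From v = Vmax[S]/(Km+[S]), each point gives Vmax = v(Km+[S])/[S].
Equating: 5.57(Km+0.0422)/0.0422 = 14.9(Km+0.339)/0.339.
132.0·Km + 5.57 = 43.95·Km + 14.9, so (132.0 − 43.95)·Km = 14.9 − 5.57.
Km = 9.330/88.04 = 0.106 μM; then Vmax = 5.57(0.106+0.0422)/0.0422 = 19.6 mM/s.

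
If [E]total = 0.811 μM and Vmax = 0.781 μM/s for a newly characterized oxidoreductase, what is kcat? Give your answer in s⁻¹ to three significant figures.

0.963 s⁻¹

kcat = Vmax/[E]total = 0.781 μM/s / 0.811 μM = 0.963 s⁻¹.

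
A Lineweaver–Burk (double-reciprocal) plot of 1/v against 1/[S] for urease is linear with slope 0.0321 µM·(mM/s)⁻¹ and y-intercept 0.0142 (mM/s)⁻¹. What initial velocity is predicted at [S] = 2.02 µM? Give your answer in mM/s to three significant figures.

The y-intercept is 1/Vmax, so Vmax = 1/0.0142 = 70.4 mM/s.
The slope is Km/Vmax, so Km = 0.0321 × 70.4 = 2.26 µM.
Then v = 70.4 × 2.02/(2.26 + 2.02) = 33.2 mM/s.

33.2 mM/s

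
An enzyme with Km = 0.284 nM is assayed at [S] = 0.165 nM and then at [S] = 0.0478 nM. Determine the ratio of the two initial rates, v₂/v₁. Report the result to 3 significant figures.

Since Vmax cancels, v₂/v₁ = [S]₂(Km+[S]₁) / [S]₁(Km+[S]₂).
= 0.0478×(0.284+0.165) / (0.165×(0.284+0.0478)) = 0.02146/0.05475 = 0.392.

0.392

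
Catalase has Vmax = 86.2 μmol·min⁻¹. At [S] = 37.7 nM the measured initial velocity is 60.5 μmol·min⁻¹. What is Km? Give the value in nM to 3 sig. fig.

16.0 nM

From v = Vmax[S]/(Km+[S]), Km = [S](Vmax − v)/v.
Km = 37.7 × (86.2 − 60.5) / 60.5 = 968.9/60.5 = 16.0 nM.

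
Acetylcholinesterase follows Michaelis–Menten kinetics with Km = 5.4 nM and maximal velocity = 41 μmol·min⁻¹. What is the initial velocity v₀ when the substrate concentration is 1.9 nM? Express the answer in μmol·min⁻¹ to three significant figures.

v = Vmax·[S]/(Km + [S]) = 41 × 1.9 / (5.4 + 1.9)
  = 77.90 / 7.300 = 10.7 μmol·min⁻¹.

10.7 μmol·min⁻¹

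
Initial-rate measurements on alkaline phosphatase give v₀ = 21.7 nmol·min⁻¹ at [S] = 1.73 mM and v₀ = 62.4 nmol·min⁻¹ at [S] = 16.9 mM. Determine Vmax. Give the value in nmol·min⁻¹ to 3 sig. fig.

In reciprocal form, 1/v = (Km/Vmax)·(1/[S]) + 1/Vmax. The two points give (1/[S], 1/v) = (0.5780, 0.04608) and (0.05917, 0.01603).
Slope = (0.04608 − 0.01603)/(0.5780 − 0.05917) = 0.05793; intercept = 0.04608 − 0.05793×0.5780 = 0.01260.
Vmax = 1/intercept = 79.4 nmol·min⁻¹; Km = slope × Vmax = 0.05793 × 79.4 = 4.60 mM.

79.4 nmol·min⁻¹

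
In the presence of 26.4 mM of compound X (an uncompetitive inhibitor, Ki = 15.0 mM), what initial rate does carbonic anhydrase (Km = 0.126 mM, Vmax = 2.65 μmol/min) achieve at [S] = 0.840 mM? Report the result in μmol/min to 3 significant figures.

0.911 μmol/min

With α = 1 + [I]/Ki = 1 + 26.4/15.0 = 2.760, the uncompetitive rate law is v = (Vmax/α)·[S] / (Km/α + [S]).
v = (2.65/2.760)×0.840 / (0.126/2.760 + 0.840) = 0.8065/0.8857 = 0.911 μmol/min.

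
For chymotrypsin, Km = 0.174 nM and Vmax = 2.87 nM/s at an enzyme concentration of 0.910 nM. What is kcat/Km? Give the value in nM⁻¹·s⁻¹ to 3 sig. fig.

kcat = Vmax/[E]total = 2.87/0.910 = 3.15 s⁻¹.
kcat/Km = 3.15/0.174 = 18.1 nM⁻¹·s⁻¹.

18.1 nM⁻¹·s⁻¹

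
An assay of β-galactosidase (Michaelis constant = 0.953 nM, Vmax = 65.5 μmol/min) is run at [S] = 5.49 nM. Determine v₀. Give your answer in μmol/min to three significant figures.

[S]/(Km+[S]) = 5.49/6.443 = 0.8521, the fractional saturation.
v = 0.8521 × Vmax = 0.8521 × 65.5 = 55.8 μmol/min.

55.8 μmol/min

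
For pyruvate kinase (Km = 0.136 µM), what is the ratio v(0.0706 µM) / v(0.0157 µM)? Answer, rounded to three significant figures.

Since Vmax cancels, v₂/v₁ = [S]₂(Km+[S]₁) / [S]₁(Km+[S]₂).
= 0.0706×(0.136+0.0157) / (0.0157×(0.136+0.0706)) = 0.01071/0.003244 = 3.30.

3.30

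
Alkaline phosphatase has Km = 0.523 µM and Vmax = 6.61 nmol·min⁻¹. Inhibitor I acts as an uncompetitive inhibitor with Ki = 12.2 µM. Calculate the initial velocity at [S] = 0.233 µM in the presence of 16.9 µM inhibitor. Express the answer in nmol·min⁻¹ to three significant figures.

With α = 1 + [I]/Ki = 1 + 16.9/12.2 = 2.385, the uncompetitive rate law is v = (Vmax/α)·[S] / (Km/α + [S]).
v = (6.61/2.385)×0.233 / (0.523/2.385 + 0.233) = 0.6457/0.4523 = 1.43 nmol·min⁻¹.

1.43 nmol·min⁻¹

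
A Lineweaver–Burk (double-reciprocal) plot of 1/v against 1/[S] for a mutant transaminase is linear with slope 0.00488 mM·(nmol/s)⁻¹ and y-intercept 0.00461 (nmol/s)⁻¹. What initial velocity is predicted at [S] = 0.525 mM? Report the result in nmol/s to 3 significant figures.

The y-intercept is 1/Vmax, so Vmax = 1/0.00461 = 217 nmol/s.
The slope is Km/Vmax, so Km = 0.00488 × 217 = 1.06 mM.
Then v = 217 × 0.525/(1.06 + 0.525) = 71.9 nmol/s.

71.9 nmol/s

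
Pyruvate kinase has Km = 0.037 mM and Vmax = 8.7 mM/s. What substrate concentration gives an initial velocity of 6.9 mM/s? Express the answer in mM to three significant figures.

0.142 mM

Rearranging v = Vmax[S]/(Km+[S]) gives [S] = Km·v/(Vmax − v).
[S] = 0.037 × 6.9 / (8.7 − 6.9) = 0.2553/1.800 = 0.142 mM.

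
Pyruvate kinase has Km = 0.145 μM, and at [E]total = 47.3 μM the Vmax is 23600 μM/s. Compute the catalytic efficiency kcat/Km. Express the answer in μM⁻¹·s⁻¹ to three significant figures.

3440 μM⁻¹·s⁻¹

kcat = Vmax/[E]total = 23600/47.3 = 499 s⁻¹.
kcat/Km = 499/0.145 = 3440 μM⁻¹·s⁻¹.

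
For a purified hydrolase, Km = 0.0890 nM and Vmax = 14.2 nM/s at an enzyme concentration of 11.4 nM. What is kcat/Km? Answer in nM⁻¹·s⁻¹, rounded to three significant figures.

14.0 nM⁻¹·s⁻¹

kcat = Vmax/[E]total = 14.2/11.4 = 1.25 s⁻¹.
kcat/Km = 1.25/0.0890 = 14.0 nM⁻¹·s⁻¹.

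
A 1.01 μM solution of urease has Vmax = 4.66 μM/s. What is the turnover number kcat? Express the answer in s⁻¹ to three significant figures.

kcat = Vmax/[E]total = 4.66 μM/s / 1.01 μM = 4.61 s⁻¹.

4.61 s⁻¹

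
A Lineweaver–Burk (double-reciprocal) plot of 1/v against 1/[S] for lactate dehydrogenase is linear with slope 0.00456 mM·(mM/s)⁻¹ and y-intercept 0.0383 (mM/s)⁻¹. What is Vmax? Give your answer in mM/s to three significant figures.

26.1 mM/s

The y-intercept of a Lineweaver–Burk plot equals 1/Vmax, so Vmax = 1/0.0383 = 26.1 mM/s.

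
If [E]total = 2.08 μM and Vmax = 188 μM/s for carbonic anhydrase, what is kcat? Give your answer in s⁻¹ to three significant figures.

90.4 s⁻¹

kcat = Vmax/[E]total = 188 μM/s / 2.08 μM = 90.4 s⁻¹.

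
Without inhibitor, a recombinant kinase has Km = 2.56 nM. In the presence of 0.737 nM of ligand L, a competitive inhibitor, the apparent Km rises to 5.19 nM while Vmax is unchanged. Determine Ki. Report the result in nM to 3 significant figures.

0.717 nM

Competitive: Km,app = α·Km with α = 1 + [I]/Ki.
α = Km,app/Km = 5.19/2.56 = 2.027.
Ki = [I]/(α − 1) = 0.737/1.027 = 0.717 nM.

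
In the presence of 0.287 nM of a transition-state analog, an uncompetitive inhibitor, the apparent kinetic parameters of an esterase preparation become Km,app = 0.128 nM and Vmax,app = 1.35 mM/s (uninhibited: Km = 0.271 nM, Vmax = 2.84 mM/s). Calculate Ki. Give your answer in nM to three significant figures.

0.260 nM

Uncompetitive: Vmax,app = Vmax/α (and Km,app = Km/α) with α = 1 + [I]/Ki.
α = Vmax/Vmax,app = 2.84/1.35 = 2.104.
Ki = [I]/(α − 1) = 0.287/1.104 = 0.260 nM.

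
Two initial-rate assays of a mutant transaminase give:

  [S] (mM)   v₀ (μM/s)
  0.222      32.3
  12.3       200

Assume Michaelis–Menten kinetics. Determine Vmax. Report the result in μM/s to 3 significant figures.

221 μM/s

From v = Vmax[S]/(Km+[S]), each point gives Vmax = v(Km+[S])/[S].
Equating: 32.3(Km+0.222)/0.222 = 200(Km+12.3)/12.3.
145.5·Km + 32.3 = 16.26·Km + 200, so (145.5 − 16.26)·Km = 200 − 32.3.
Km = 167.7/129.2 = 1.30 mM; then Vmax = 32.3(1.30+0.222)/0.222 = 221 μM/s.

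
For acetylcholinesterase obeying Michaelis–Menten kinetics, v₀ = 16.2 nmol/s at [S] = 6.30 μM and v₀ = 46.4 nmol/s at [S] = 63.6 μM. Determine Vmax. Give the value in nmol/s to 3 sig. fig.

58.4 nmol/s

In reciprocal form, 1/v = (Km/Vmax)·(1/[S]) + 1/Vmax. The two points give (1/[S], 1/v) = (0.1587, 0.06173) and (0.01572, 0.02155).
Slope = (0.06173 − 0.02155)/(0.1587 − 0.01572) = 0.2809; intercept = 0.06173 − 0.2809×0.1587 = 0.01713.
Vmax = 1/intercept = 58.4 nmol/s; Km = slope × Vmax = 0.2809 × 58.4 = 16.4 μM.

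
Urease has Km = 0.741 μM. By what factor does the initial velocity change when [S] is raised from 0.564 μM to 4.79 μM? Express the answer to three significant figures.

Since Vmax cancels, v₂/v₁ = [S]₂(Km+[S]₁) / [S]₁(Km+[S]₂).
= 4.79×(0.741+0.564) / (0.564×(0.741+4.79)) = 6.251/3.119 = 2.00.

2.00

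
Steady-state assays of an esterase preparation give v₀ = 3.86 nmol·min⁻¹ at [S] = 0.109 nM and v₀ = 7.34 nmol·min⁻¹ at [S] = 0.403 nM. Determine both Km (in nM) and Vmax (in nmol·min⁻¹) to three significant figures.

Km = 0.202 nM; Vmax = 11.0 nmol·min⁻¹

From v = Vmax[S]/(Km+[S]), each point gives Vmax = v(Km+[S])/[S].
Equating: 3.86(Km+0.109)/0.109 = 7.34(Km+0.403)/0.403.
35.41·Km + 3.86 = 18.21·Km + 7.34, so (35.41 − 18.21)·Km = 7.34 − 3.86.
Km = 3.480/17.20 = 0.202 nM; then Vmax = 3.86(0.202+0.109)/0.109 = 11.0 nmol·min⁻¹.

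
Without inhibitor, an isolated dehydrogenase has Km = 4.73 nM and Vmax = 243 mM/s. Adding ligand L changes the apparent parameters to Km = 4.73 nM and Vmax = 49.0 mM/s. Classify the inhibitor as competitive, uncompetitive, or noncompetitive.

noncompetitive

Vmax decreases (243 → 49.0 mM/s) while Km is unchanged — pure noncompetitive inhibition.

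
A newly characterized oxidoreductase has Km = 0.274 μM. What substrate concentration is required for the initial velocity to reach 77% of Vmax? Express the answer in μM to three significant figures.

v/Vmax = [S]/(Km+[S]) = 0.77, so [S] = Km·0.77/(1 − 0.77) = 0.274 × 3.348.
[S] = 0.917 μM.

0.917 μM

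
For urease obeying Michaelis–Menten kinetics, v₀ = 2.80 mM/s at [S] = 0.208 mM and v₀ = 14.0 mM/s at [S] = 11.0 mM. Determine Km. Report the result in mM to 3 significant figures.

0.919 mM

In reciprocal form, 1/v = (Km/Vmax)·(1/[S]) + 1/Vmax. The two points give (1/[S], 1/v) = (4.808, 0.3571) and (0.09091, 0.07143).
Slope = (0.3571 − 0.07143)/(4.808 − 0.09091) = 0.06057; intercept = 0.3571 − 0.06057×4.808 = 0.06592.
Vmax = 1/intercept = 15.2 mM/s; Km = slope × Vmax = 0.06057 × 15.2 = 0.919 mM.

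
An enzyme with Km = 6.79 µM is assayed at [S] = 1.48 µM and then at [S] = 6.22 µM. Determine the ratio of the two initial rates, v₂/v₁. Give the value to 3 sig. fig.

The fractional saturations are [S]/(Km+[S]) = 1.48/8.270 = 0.1790 and 6.22/13.01 = 0.4781.
v₂/v₁ is just their ratio: 0.4781/0.1790 = 2.67.

2.67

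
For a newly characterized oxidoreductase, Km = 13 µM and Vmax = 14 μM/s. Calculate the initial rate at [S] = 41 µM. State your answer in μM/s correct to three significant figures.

10.6 μM/s

[S]/(Km+[S]) = 41/54.00 = 0.7593, the fractional saturation.
v = 0.7593 × Vmax = 0.7593 × 14 = 10.6 μM/s.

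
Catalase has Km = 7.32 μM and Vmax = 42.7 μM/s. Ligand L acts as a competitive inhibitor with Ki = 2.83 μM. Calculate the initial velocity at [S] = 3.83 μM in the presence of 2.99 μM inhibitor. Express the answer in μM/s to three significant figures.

α = 1 + [I]/Ki = 1 + 2.99/2.83 = 2.057.
For a competitive inhibitor, Vmax is unchanged and the apparent Km becomes α·Km: Km,app = 15.1 μM, Vmax,app = 42.7 μM/s.
v = Vmax,app·[S]/(Km,app + [S]) = 42.7 × 3.83/(15.1 + 3.83) = 8.66 μM/s.

8.66 μM/s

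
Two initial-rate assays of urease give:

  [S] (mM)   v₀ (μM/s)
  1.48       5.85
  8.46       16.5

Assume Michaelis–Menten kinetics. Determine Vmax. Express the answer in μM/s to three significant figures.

26.9 μM/s

In reciprocal form, 1/v = (Km/Vmax)·(1/[S]) + 1/Vmax. The two points give (1/[S], 1/v) = (0.6757, 0.1709) and (0.1182, 0.06061).
Slope = (0.1709 − 0.06061)/(0.6757 − 0.1182) = 0.1979; intercept = 0.1709 − 0.1979×0.6757 = 0.03721.
Vmax = 1/intercept = 26.9 μM/s; Km = slope × Vmax = 0.1979 × 26.9 = 5.32 mM.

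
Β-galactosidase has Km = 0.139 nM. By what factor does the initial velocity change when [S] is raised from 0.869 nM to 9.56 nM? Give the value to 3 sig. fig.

Since Vmax cancels, v₂/v₁ = [S]₂(Km+[S]₁) / [S]₁(Km+[S]₂).
= 9.56×(0.139+0.869) / (0.869×(0.139+9.56)) = 9.636/8.428 = 1.14.

1.14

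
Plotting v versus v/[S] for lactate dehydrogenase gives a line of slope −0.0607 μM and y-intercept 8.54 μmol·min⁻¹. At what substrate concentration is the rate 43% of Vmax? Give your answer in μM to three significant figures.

The Eadie–Hofstee slope gives Km = 0.0607 μM (slope = −Km).
v/Vmax = [S]/(Km+[S]) = 0.43 ⇒ [S] = Km·0.43/(1−0.43) = 0.0607 × 0.7544 = 0.0458 μM.

0.0458 μM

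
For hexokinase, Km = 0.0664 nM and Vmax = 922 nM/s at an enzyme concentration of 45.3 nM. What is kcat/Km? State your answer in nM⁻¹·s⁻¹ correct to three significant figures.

kcat = Vmax/[E]total = 922/45.3 = 20.4 s⁻¹.
kcat/Km = 20.4/0.0664 = 307 nM⁻¹·s⁻¹.

307 nM⁻¹·s⁻¹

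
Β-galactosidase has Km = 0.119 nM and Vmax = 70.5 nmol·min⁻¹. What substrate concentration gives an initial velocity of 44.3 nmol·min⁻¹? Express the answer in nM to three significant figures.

0.201 nM

The required fractional saturation is v/Vmax = 44.3/70.5 = 0.6284.
Then [S]/(Km+[S]) = 0.6284 ⇒ [S] = 0.119 × 0.6284/(1 − 0.6284) = 0.201 nM.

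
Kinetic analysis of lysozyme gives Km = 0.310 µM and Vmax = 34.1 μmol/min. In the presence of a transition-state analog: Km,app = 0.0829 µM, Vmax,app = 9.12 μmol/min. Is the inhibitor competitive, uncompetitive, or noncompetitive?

Both Km and Vmax decrease by the same factor (~3.74-fold) — characteristic of uncompetitive inhibition.

uncompetitive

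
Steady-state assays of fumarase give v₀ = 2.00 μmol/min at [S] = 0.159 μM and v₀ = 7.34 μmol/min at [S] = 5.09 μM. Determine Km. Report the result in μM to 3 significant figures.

From v = Vmax[S]/(Km+[S]), each point gives Vmax = v(Km+[S])/[S].
Equating: 2.00(Km+0.159)/0.159 = 7.34(Km+5.09)/5.09.
12.58·Km + 2.00 = 1.442·Km + 7.34, so (12.58 − 1.442)·Km = 7.34 − 2.00.
Km = 5.340/11.14 = 0.480 μM; then Vmax = 2.00(0.480+0.159)/0.159 = 8.03 μmol/min.

0.480 μM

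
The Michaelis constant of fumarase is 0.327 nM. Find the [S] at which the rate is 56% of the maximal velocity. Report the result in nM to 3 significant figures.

0.416 nM

v/Vmax = [S]/(Km+[S]) = 0.56, so [S] = Km·0.56/(1 − 0.56) = 0.327 × 1.273.
[S] = 0.416 nM.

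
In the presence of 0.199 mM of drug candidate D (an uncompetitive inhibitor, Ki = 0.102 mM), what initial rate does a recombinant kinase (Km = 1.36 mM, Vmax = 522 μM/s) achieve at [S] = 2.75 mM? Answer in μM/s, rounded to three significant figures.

With α = 1 + [I]/Ki = 1 + 0.199/0.102 = 2.951, the uncompetitive rate law is v = (Vmax/α)·[S] / (Km/α + [S]).
v = (522/2.951)×2.75 / (1.36/2.951 + 2.75) = 486.4/3.211 = 152 μM/s.

152 μM/s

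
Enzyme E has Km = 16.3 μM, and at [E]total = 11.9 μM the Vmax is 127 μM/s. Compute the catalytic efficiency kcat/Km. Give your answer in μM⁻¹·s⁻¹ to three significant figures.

0.655 μM⁻¹·s⁻¹

kcat = Vmax/[E]total = 127/11.9 = 10.7 s⁻¹.
kcat/Km = 10.7/16.3 = 0.655 μM⁻¹·s⁻¹.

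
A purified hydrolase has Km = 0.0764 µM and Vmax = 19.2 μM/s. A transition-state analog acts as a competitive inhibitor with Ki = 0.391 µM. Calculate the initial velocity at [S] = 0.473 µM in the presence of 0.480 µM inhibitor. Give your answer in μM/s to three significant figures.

With α = 1 + [I]/Ki = 1 + 0.480/0.391 = 2.228, the competitive rate law is v = Vmax[S] / (αKm + [S]).
v = 19.2×0.473 / (2.228×0.0764 + 0.473) = 9.082/0.6432 = 14.1 μM/s.

14.1 μM/s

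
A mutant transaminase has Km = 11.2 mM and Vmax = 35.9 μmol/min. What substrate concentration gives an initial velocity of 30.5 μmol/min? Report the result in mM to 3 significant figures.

The required fractional saturation is v/Vmax = 30.5/35.9 = 0.8496.
Then [S]/(Km+[S]) = 0.8496 ⇒ [S] = 11.2 × 0.8496/(1 − 0.8496) = 63.3 mM.

63.3 mM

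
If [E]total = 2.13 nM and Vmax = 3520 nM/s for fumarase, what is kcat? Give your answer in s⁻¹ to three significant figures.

1650 s⁻¹

kcat = Vmax/[E]total = 3520 nM/s / 2.13 nM = 1650 s⁻¹.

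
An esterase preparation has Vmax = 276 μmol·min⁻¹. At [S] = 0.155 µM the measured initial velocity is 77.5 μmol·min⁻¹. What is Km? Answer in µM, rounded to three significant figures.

0.397 µM

v/Vmax = 77.5/276 = 0.2808 = [S]/(Km+[S]).
So Km + [S] = [S]/0.2808 = 0.5520 µM, giving Km = 0.5520 − 0.155 = 0.397 µM.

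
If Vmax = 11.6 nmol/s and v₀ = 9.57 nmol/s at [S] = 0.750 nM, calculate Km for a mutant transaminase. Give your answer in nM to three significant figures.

0.159 nM

v/Vmax = 9.57/11.6 = 0.8250 = [S]/(Km+[S]).
So Km + [S] = [S]/0.8250 = 0.9091 nM, giving Km = 0.9091 − 0.750 = 0.159 nM.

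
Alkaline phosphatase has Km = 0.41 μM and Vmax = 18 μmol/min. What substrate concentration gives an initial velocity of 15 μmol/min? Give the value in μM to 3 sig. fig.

2.05 μM

Rearranging v = Vmax[S]/(Km+[S]) gives [S] = Km·v/(Vmax − v).
[S] = 0.41 × 15 / (18 − 15) = 6.150/3.000 = 2.05 μM.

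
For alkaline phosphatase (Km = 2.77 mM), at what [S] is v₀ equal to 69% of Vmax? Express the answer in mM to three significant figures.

v/Vmax = [S]/(Km+[S]) = 0.69, so [S] = Km·0.69/(1 − 0.69) = 2.77 × 2.226.
[S] = 6.17 mM.

6.17 mM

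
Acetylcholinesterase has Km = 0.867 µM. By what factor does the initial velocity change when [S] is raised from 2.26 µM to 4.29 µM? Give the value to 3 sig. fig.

The fractional saturations are [S]/(Km+[S]) = 2.26/3.127 = 0.7227 and 4.29/5.157 = 0.8319.
v₂/v₁ is just their ratio: 0.8319/0.7227 = 1.15.

1.15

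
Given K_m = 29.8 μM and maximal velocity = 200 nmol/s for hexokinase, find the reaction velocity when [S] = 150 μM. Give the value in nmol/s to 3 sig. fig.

167 nmol/s

v = Vmax·[S]/(Km + [S]) = 200 × 150 / (29.8 + 150)
  = 30000 / 179.8 = 167 nmol/s.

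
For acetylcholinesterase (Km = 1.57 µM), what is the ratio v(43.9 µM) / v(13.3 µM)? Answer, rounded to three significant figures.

1.08

The fractional saturations are [S]/(Km+[S]) = 13.3/14.87 = 0.8944 and 43.9/45.47 = 0.9655.
v₂/v₁ is just their ratio: 0.9655/0.8944 = 1.08.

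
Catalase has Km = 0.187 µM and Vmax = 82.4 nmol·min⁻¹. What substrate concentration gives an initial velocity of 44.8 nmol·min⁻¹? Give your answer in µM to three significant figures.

Rearranging v = Vmax[S]/(Km+[S]) gives [S] = Km·v/(Vmax − v).
[S] = 0.187 × 44.8 / (82.4 − 44.8) = 8.378/37.60 = 0.223 µM.

0.223 µM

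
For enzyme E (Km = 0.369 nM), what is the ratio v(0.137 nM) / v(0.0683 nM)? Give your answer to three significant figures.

The fractional saturations are [S]/(Km+[S]) = 0.0683/0.4373 = 0.1562 and 0.137/0.5060 = 0.2708.
v₂/v₁ is just their ratio: 0.2708/0.1562 = 1.73.

1.73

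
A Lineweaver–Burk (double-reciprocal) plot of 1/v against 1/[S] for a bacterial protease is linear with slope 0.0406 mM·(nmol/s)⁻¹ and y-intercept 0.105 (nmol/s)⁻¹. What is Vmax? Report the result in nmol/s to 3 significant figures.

The y-intercept of a Lineweaver–Burk plot equals 1/Vmax, so Vmax = 1/0.105 = 9.52 nmol/s.

9.52 nmol/s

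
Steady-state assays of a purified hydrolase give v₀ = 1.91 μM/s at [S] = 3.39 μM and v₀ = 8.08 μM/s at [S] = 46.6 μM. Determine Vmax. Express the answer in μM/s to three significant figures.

10.8 μM/s

In reciprocal form, 1/v = (Km/Vmax)·(1/[S]) + 1/Vmax. The two points give (1/[S], 1/v) = (0.2950, 0.5236) and (0.02146, 0.1238).
Slope = (0.5236 − 0.1238)/(0.2950 − 0.02146) = 1.462; intercept = 0.5236 − 1.462×0.2950 = 0.09240.
Vmax = 1/intercept = 10.8 μM/s; Km = slope × Vmax = 1.462 × 10.8 = 15.8 μM.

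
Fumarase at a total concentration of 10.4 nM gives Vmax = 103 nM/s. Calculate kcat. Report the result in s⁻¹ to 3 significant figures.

kcat = Vmax/[E]total = 103 nM/s / 10.4 nM = 9.90 s⁻¹.

9.90 s⁻¹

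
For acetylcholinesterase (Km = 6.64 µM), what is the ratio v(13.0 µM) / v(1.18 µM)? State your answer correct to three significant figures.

The fractional saturations are [S]/(Km+[S]) = 1.18/7.820 = 0.1509 and 13.0/19.64 = 0.6619.
v₂/v₁ is just their ratio: 0.6619/0.1509 = 4.39.

4.39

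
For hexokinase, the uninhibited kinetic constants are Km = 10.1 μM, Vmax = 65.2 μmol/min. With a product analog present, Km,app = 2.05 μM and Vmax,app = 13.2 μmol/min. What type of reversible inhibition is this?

Both Km and Vmax decrease by the same factor (~4.93-fold) — characteristic of uncompetitive inhibition.

uncompetitive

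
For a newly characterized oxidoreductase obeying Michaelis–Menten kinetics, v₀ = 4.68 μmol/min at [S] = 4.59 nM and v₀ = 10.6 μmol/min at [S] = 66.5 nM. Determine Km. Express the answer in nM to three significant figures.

In reciprocal form, 1/v = (Km/Vmax)·(1/[S]) + 1/Vmax. The two points give (1/[S], 1/v) = (0.2179, 0.2137) and (0.01504, 0.09434).
Slope = (0.2137 − 0.09434)/(0.2179 − 0.01504) = 0.5884; intercept = 0.2137 − 0.5884×0.2179 = 0.08549.
Vmax = 1/intercept = 11.7 μmol/min; Km = slope × Vmax = 0.5884 × 11.7 = 6.88 nM.

6.88 nM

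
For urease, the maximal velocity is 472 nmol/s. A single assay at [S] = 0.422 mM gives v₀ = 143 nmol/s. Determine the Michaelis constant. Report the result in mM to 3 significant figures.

0.971 mM

From v = Vmax[S]/(Km+[S]), Km = [S](Vmax − v)/v.
Km = 0.422 × (472 − 143) / 143 = 138.8/143 = 0.971 mM.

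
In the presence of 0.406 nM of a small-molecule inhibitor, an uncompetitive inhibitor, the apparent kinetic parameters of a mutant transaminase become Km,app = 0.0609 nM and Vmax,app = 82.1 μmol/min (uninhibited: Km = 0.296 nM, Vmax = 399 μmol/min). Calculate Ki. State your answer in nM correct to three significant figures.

0.105 nM

Uncompetitive: Vmax,app = Vmax/α (and Km,app = Km/α) with α = 1 + [I]/Ki.
α = Vmax/Vmax,app = 399/82.1 = 4.860.
Since α = 1 + [I]/Ki, [I]/Ki = 4.860 − 1 = 3.860 and Ki = 0.406/3.860 = 0.105 nM.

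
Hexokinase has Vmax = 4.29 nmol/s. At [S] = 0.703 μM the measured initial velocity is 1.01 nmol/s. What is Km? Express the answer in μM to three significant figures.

2.28 μM

v/Vmax = 1.01/4.29 = 0.2354 = [S]/(Km+[S]).
So Km + [S] = [S]/0.2354 = 2.986 μM, giving Km = 2.986 − 0.703 = 2.28 μM.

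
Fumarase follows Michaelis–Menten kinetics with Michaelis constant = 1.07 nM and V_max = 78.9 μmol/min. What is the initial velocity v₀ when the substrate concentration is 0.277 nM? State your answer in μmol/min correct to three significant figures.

16.2 μmol/min

v = Vmax·[S]/(Km + [S]) = 78.9 × 0.277 / (1.07 + 0.277)
  = 21.86 / 1.347 = 16.2 μmol/min.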